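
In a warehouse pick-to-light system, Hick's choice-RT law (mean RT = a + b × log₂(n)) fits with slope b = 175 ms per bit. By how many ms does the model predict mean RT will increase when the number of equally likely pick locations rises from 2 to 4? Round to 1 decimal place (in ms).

175.0 ms

The intercept a cancels: ΔRT = b·(log₂ n₂ − log₂ n₁) = b·log₂(n₂/n₁).
log₂(4) − log₂(2) = log₂(4/2) = log₂(2) = 1.
ΔRT = 175 × 1.0000 = 175.000 ms.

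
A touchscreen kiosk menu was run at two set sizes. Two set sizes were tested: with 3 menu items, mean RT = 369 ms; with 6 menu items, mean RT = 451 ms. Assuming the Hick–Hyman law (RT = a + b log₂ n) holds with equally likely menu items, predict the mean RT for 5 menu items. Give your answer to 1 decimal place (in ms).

429.4 ms

RT is linear in log₂ n, so two points fix the line:
  b = (451 − 369) / (log₂ 6 − log₂ 3) = 82 / (2.5850 − 1.5850) = 82.000 ms/bit
  a = 369 − 82.000 × 1.5850 = 239.033 ms
Then RT(5) = 239.033 + 82.000 × log₂ 5 = 239.033 + 82.000 × 2.3219 ≈ 429.431 ms.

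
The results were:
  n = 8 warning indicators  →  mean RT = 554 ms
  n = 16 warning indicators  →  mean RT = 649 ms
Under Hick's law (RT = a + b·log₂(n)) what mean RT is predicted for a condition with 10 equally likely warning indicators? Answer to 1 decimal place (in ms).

584.6 ms

RT is linear in log₂ n, so two points fix the line:
  b = (649 − 554) / (log₂ 16 − log₂ 8) = 95 / (4 − 3) = 95.000 ms/bit
  a = 554 − 95.000 × 3 = 269.000 ms
Then RT(10) = 269.000 + 95.000 × log₂ 10 = 269.000 + 95.000 × 3.3219 ≈ 584.583 ms.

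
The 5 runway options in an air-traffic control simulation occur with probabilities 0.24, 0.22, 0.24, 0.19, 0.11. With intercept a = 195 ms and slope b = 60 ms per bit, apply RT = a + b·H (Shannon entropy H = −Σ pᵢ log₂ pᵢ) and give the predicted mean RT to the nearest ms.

Entropy contributions −pᵢ log₂ pᵢ: 0.4941, 0.4806, 0.4941, 0.4552, 0.3503; sum H = 2.2744 bits.
RT = a + bH = 195 + 60·2.2744 = 331.46 ms.

331 ms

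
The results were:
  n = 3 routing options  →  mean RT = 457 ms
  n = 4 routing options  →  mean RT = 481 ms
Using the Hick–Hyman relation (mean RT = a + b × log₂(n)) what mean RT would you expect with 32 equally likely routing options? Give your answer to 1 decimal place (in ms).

Solve the two-equation system in a and b:
  b = (481 − 457) / (log₂ 4 − log₂ 3) = 24 / (2 − 1.5850) = 57.826 ms/bit
  a = 457 − 57.826 × 1.5850 = 365.348 ms
Then RT(32) = 365.348 + 57.826 × log₂ 32 = 365.348 + 57.826 × 5 ≈ 654.478 ms.

654.5 ms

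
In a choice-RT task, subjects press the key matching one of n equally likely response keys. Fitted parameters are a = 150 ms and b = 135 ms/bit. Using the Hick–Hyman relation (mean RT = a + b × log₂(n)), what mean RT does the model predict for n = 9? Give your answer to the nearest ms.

578 ms

log₂(9) = 3.1699 bits, so RT = 150 + 135 × 3.1699 ≈ 577.940 ms.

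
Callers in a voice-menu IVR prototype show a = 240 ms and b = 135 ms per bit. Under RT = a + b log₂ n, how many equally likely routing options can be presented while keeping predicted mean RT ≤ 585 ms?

5

135·log₂ n ≤ 585 − 240 = 345, giving log₂ n ≤ 2.5556 and n ≤ 5.879. The largest whole number is 5.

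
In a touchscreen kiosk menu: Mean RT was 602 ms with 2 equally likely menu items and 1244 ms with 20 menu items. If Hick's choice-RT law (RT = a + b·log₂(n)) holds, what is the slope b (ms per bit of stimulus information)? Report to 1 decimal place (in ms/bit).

The slope on a log₂ axis is (1244 − 602) / (4.3219 − 1) = 193.261 ms/bit.

193.3 ms/bit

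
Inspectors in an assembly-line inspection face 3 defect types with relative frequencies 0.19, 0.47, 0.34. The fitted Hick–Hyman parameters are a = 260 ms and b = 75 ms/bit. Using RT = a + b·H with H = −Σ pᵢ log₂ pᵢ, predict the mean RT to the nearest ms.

372 ms

Entropy contributions −pᵢ log₂ pᵢ: 0.4552, 0.5120, 0.5292; sum H = 1.4964 bits.
RT = a + bH = 260 + 75·1.4964 = 372.23 ms.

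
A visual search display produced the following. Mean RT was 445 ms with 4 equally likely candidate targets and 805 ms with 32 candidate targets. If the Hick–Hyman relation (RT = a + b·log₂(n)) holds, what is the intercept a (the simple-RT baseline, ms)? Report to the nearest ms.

b = (RT₂ − RT₁)/(log₂ n₂ − log₂ n₁) = (805 − 445)/(5 − 2) = 120 ms/bit.
a = RT₁ − b·log₂ n₁ = 445 − 120 × 2 = 205.000 ms.

205 ms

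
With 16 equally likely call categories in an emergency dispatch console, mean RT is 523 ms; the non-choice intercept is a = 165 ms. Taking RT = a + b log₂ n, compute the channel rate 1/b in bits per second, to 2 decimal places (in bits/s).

11.17 bits/s

b = (523 − 165)/log₂ 16 = 358/4 = 89.500 ms per bit = 0.08950 s/bit; the reciprocal is 11.173 bits/s.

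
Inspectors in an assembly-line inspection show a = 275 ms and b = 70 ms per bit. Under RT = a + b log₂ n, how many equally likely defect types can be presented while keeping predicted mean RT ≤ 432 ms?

Information budget: (432 − 275)/70 = 2.2429 bits, so n ≤ 2^2.2429 = 4.733 → at most 4.

4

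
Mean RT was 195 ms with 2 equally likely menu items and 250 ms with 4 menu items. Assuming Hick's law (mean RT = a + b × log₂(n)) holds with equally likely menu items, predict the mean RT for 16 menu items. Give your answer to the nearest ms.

With log₂ n on the abscissa the relation is linear; from the two conditions:
  b = (250 − 195) / (log₂ 4 − log₂ 2) = 55 / (2 − 1) = 55 ms/bit
  a = 195 − 55 × 1 = 140 ms
Then RT(16) = 140 + 55 × log₂ 16 = 140 + 55 × 4 ≈ 360.000 ms.

360 ms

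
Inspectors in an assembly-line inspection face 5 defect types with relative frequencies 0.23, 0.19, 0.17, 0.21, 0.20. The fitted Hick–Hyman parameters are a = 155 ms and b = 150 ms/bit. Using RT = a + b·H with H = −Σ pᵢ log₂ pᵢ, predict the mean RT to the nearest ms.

Entropy contributions −pᵢ log₂ pᵢ: 0.4877, 0.4552, 0.4346, 0.4728, 0.4644; sum H = 2.3147 bits.
RT = a + bH = 155 + 150·2.3147 = 502.20 ms.

502 ms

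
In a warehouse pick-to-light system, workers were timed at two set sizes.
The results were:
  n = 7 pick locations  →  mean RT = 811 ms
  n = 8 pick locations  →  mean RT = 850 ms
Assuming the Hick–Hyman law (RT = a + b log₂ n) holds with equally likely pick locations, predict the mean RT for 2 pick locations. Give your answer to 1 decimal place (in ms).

RT is linear in log₂ n, so two points fix the line:
  b = (850 − 811) / (log₂ 8 − log₂ 7) = 39 / (3 − 2.8074) = 202.445 ms/bit
  a = 811 − 202.445 × 2.8074 = 242.666 ms
Then RT(2) = 242.666 + 202.445 × log₂ 2 = 242.666 + 202.445 × 1 ≈ 445.110 ms.

445.1 ms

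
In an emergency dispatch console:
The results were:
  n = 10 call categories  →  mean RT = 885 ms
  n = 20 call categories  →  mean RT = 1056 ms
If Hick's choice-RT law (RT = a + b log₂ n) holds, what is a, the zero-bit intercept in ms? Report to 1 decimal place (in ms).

317.0 ms

The slope on a log₂ axis is (1056 − 885) / (4.3219 − 3.3219) = 171.000 ms/bit.
Intercept: a = 885 − 171.000·log₂(10) = 316.950 ms.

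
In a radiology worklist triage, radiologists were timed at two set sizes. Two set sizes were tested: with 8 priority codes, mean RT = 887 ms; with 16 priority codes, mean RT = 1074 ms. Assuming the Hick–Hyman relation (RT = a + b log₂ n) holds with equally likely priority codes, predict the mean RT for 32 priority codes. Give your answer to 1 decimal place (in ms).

Fit slope and intercept:
  b = (1074 − 887) / (log₂ 16 − log₂ 8) = 187 / (4 − 3) = 187.000 ms/bit
  a = 887 − 187.000 × 3 = 326.000 ms
Then RT(32) = 326.000 + 187.000 × log₂ 32 = 326.000 + 187.000 × 5 ≈ 1261.000 ms.

1261.0 ms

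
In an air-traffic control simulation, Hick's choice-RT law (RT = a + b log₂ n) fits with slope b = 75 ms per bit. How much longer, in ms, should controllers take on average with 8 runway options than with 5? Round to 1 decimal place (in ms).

50.9 ms

Only the slope matters, since a is common to both: ΔRT = b·log₂(n₂/n₁).
log₂(8) − log₂(5) = 3 − 2.3219 = 0.6781.
ΔRT = 75 × 0.6781 = 50.855 ms.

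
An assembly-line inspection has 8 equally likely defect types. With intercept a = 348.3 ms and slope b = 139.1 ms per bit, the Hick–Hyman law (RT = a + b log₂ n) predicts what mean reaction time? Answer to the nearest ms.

log₂(8) = 3 bits, so RT = 348.3 + 139.1 × 3 ≈ 765.600 ms.

766 ms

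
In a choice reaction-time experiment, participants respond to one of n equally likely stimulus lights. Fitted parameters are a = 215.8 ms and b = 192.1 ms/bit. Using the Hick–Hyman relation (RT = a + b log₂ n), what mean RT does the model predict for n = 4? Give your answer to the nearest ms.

600 ms

log₂(4) = 2 bits, so RT = 215.8 + 192.1 × 2 ≈ 600.000 ms.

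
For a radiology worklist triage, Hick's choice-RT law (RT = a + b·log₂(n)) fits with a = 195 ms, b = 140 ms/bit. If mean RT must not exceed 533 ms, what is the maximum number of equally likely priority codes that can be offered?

5

Set 195 + 140·log₂ n ≤ 533 → log₂ n ≤ (533 − 195)/140 = 2.4143.
So n ≤ 2^2.4143 = 5.331; the largest integer n is 5.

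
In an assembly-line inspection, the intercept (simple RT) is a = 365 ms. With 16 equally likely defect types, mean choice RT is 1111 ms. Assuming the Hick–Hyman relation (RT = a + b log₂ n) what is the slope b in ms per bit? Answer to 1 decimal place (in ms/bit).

186.5 ms/bit

b = (1111 − 365) / log₂(16) = 746 / 4 = 186.500 ms/bit.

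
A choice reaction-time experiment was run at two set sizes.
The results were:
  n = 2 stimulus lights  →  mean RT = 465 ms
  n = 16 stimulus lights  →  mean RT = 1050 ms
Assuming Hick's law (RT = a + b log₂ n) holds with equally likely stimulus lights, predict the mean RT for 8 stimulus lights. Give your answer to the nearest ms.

855 ms

With log₂ n on the abscissa the relation is linear; from the two conditions:
  b = (1050 − 465) / (log₂ 16 − log₂ 2) = 585 / (4 − 1) = 195 ms/bit
  a = 465 − 195 × 1 = 270 ms
Then RT(8) = 270 + 195 × log₂ 8 = 270 + 195 × 3 ≈ 855.000 ms.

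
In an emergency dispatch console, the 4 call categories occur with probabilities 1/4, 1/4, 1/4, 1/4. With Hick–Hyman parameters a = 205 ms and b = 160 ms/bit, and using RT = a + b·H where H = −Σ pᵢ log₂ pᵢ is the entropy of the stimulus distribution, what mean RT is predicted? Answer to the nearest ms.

525 ms

Each term −pᵢ log₂ pᵢ: 0.25·2 + 0.25·2 + 0.25·2 + 0.25·2; summed, H = 2.000 bits.
Mean RT = a + bH = 205 + 160·2.000 = 525.00 ms.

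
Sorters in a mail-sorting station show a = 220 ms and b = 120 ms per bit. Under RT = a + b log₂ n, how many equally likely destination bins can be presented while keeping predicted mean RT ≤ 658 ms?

120·log₂ n ≤ 658 − 220 = 438, giving log₂ n ≤ 3.6500 and n ≤ 12.553. The largest whole number is 12.

12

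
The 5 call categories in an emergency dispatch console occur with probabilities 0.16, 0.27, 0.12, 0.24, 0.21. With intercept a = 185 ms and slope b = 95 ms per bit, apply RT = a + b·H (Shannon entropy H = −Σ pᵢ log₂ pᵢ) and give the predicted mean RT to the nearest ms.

Entropy contributions −pᵢ log₂ pᵢ: 0.4230, 0.5100, 0.3671, 0.4941, 0.4728; sum H = 2.2671 bits.
RT = a + bH = 185 + 95·2.2671 = 400.37 ms.

400 ms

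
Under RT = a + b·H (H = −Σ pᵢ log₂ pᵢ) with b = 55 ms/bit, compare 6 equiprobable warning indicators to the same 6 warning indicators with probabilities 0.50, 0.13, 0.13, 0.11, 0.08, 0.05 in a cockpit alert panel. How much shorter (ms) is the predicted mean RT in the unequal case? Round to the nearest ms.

Equiprobable entropy H₀ = log₂ 6 = 2.5850 bits.
Skewed entropy H = −Σ pᵢ log₂ pᵢ = 2.1232 bits.
ΔRT = b·(H₀ − H) = 55 × 0.4618 = 25.40 ms.

25 ms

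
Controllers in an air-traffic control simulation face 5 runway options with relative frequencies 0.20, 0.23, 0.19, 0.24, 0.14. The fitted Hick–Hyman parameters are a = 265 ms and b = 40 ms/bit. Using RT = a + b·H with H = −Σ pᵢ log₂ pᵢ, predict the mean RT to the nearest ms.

H = 0.20·log₂(1/0.20) + 0.23·log₂(1/0.23) + 0.19·log₂(1/0.19) + 0.24·log₂(1/0.24) + 0.14·log₂(1/0.14) = 2.2985 bits.
RT = 265 + 40 × 2.2985 = 356.94 ms.

357 ms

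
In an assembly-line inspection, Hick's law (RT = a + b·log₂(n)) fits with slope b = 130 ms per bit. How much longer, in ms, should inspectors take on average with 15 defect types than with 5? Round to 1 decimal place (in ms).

206.0 ms

Only the slope matters, since a is common to both: ΔRT = b·log₂(n₂/n₁).
log₂(15) − log₂(5) = 3.9069 − 2.3219 = 1.5850.
ΔRT = 130 × 1.5850 = 206.045 ms.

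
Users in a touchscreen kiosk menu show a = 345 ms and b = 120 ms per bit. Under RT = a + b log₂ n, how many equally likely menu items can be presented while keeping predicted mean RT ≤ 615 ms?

4

Information budget: (615 − 345)/120 = 2.2500 bits, so n ≤ 2^2.2500 = 4.757 → at most 4.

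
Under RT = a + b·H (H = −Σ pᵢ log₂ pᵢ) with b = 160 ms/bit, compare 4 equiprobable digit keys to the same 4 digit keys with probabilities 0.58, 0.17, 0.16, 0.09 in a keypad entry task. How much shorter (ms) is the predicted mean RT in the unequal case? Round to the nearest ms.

60 ms

The RT saving is b·ΔH. Equiprobable H₀ = log₂(4) = 2.0000 bits; with the given probabilities H = 1.6261 bits.
b·(H₀ − H) = 160 × (2.0000 − 1.6261) = 59.83 ms.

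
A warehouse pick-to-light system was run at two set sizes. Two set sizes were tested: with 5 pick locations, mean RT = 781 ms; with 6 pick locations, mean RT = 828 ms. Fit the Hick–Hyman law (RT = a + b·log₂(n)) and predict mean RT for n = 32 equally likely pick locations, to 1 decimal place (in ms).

1259.5 ms

Fit slope and intercept:
  b = (828 − 781) / (log₂ 6 − log₂ 5) = 47 / (2.5850 − 2.3219) = 178.684 ms/bit
  a = 781 − 178.684 × 2.3219 = 366.109 ms
Then RT(32) = 366.109 + 178.684 × log₂ 32 = 366.109 + 178.684 × 5 ≈ 1259.528 ms.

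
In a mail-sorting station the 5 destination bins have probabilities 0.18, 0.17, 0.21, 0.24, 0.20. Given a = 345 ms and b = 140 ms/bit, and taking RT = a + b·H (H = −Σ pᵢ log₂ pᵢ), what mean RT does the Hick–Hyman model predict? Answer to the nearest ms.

H = 0.18·log₂(1/0.18) + 0.17·log₂(1/0.17) + 0.21·log₂(1/0.21) + 0.24·log₂(1/0.24) + 0.20·log₂(1/0.20) = 2.3112 bits.
RT = 345 + 140 × 2.3112 = 668.57 ms.

669 ms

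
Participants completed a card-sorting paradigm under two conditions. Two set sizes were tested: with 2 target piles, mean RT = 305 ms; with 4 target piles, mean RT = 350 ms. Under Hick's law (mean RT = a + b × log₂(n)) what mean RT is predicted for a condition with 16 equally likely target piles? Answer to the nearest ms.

Solve the two-equation system in a and b:
  b = (350 − 305) / (log₂ 4 − log₂ 2) = 45 / (2 − 1) = 45 ms/bit
  a = 305 − 45 × 1 = 260 ms
Then RT(16) = 260 + 45 × log₂ 16 = 260 + 45 × 4 ≈ 440.000 ms.

440 ms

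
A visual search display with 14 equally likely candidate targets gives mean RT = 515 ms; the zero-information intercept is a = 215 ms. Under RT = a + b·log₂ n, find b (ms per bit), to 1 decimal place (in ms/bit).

78.8 ms/bit

14 alternatives carry log₂ 14 = 3.8074 bits; the choice cost is 515 − 215 = 300 ms, so b = 300/3.8074 = 78.795 ms/bit.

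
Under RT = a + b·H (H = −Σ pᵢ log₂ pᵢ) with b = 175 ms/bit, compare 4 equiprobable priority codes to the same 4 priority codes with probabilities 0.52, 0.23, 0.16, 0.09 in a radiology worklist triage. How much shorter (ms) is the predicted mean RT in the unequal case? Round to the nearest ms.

The RT saving is b·ΔH. Equiprobable H₀ = log₂(4) = 2.0000 bits; with the given probabilities H = 1.7139 bits.
b·(H₀ − H) = 175 × (2.0000 − 1.7139) = 50.06 ms.

50 ms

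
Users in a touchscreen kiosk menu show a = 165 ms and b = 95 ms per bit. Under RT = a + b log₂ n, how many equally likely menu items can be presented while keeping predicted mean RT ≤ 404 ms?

5

95·log₂ n ≤ 404 − 165 = 239, giving log₂ n ≤ 2.5158 and n ≤ 5.719. The largest whole number is 5.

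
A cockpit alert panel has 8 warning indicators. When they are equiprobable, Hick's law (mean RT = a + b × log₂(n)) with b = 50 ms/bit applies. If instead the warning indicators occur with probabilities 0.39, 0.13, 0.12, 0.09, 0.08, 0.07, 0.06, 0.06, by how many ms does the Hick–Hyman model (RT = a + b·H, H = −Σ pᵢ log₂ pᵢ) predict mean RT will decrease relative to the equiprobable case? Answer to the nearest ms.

18 ms

Equiprobable entropy H₀ = log₂ 8 = 3.0000 bits.
Skewed entropy H = −Σ pᵢ log₂ pᵢ = 2.6393 bits.
ΔRT = b·(H₀ − H) = 50 × 0.3607 = 18.04 ms.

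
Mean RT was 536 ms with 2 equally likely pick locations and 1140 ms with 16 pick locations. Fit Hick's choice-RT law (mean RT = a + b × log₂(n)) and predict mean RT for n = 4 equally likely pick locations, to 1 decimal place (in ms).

Fit slope and intercept:
  b = (1140 − 536) / (log₂ 16 − log₂ 2) = 604 / (4 − 1) = 201.333 ms/bit
  a = 536 − 201.333 × 1 = 334.667 ms
Then RT(4) = 334.667 + 201.333 × log₂ 4 = 334.667 + 201.333 × 2 ≈ 737.333 ms.

737.3 ms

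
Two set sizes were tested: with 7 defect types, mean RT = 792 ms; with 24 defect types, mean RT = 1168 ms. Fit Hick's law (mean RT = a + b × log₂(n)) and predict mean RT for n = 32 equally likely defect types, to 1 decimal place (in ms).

Fit slope and intercept:
  b = (1168 − 792) / (log₂ 24 − log₂ 7) = 376 / (4.5850 − 2.8074) = 211.520 ms/bit
  a = 792 − 211.520 × 2.8074 = 198.188 ms
Then RT(32) = 198.188 + 211.520 × log₂ 32 = 198.188 + 211.520 × 5 ≈ 1255.789 ms.

1255.8 ms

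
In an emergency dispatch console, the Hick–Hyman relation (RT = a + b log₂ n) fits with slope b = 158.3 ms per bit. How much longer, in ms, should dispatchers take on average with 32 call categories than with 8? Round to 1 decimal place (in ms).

316.6 ms

Only the slope matters, since a is common to both: ΔRT = b·log₂(n₂/n₁).
log₂(32) − log₂(8) = log₂(32/8) = log₂(4) = 2.
ΔRT = 158.3 × 2.0000 = 316.600 ms.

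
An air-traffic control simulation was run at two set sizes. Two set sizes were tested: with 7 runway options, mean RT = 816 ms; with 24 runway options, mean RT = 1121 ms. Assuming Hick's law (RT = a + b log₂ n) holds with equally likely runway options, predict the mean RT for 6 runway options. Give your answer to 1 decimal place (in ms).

RT is linear in log₂ n, so two points fix the line:
  b = (1121 − 816) / (log₂ 24 − log₂ 7) = 305 / (4.5850 − 2.8074) = 171.579 ms/bit
  a = 816 − 171.579 × 2.8074 = 334.317 ms
Then RT(6) = 334.317 + 171.579 × log₂ 6 = 334.317 + 171.579 × 2.5850 ≈ 777.842 ms.

777.8 ms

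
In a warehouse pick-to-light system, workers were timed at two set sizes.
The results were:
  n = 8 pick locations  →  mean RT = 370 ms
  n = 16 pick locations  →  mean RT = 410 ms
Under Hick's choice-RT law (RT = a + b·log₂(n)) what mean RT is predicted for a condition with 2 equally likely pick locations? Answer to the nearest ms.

290 ms

Solve the two-equation system in a and b:
  b = (410 − 370) / (log₂ 16 − log₂ 8) = 40 / (4 − 3) = 40 ms/bit
  a = 370 − 40 × 3 = 250 ms
Then RT(2) = 250 + 40 × log₂ 2 = 250 + 40 × 1 ≈ 290.000 ms.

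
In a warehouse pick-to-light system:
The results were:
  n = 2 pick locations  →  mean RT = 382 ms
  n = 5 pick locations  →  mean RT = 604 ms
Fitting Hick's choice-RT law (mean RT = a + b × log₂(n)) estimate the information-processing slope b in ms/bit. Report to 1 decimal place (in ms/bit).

The slope on a log₂ axis is (604 − 382) / (2.3219 − 1) = 167.937 ms/bit.

167.9 ms/bit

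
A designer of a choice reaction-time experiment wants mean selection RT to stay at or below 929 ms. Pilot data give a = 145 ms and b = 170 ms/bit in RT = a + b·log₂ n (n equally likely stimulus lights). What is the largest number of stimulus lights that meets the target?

24

Information budget: (929 − 145)/170 = 4.6118 bits, so n ≤ 2^4.6118 = 24.450 → at most 24.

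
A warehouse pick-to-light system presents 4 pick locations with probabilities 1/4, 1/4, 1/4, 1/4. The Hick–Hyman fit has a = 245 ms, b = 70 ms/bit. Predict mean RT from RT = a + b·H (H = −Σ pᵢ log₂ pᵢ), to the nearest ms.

H = −Σ pᵢ log₂ pᵢ = 0.25·2 + 0.25·2 + 0.25·2 + 0.25·2 = 2.000 bits.
RT = 245 + 70 × 2.000 = 385.00 ms.

385 ms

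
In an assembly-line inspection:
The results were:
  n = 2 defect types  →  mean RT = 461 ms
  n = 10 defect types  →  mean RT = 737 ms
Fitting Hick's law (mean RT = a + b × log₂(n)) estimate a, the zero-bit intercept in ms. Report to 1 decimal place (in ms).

The slope on a log₂ axis is (737 − 461) / (3.3219 − 1) = 118.867 ms/bit.
a = RT₁ − b·log₂ n₁ = 461 − 118.867 × 1 = 342.133 ms.

342.1 ms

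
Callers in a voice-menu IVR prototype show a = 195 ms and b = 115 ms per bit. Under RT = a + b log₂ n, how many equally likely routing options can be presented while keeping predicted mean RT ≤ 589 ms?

Information budget: (589 − 195)/115 = 3.4261 bits, so n ≤ 2^3.4261 = 10.749 → at most 10.

10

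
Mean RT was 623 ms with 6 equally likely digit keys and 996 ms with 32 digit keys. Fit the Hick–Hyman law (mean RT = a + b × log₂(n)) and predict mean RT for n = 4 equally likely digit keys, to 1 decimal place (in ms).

Solve the two-equation system in a and b:
  b = (996 − 623) / (log₂ 32 − log₂ 6) = 373 / (5 − 2.5850) = 154.449 ms/bit
  a = 623 − 154.449 × 2.5850 = 223.755 ms
Then RT(4) = 223.755 + 154.449 × log₂ 4 = 223.755 + 154.449 × 2 ≈ 532.653 ms.

532.7 ms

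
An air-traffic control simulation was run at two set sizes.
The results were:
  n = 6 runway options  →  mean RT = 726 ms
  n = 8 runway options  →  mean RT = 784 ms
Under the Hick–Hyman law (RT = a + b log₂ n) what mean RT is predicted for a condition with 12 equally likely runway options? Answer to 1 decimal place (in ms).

With log₂ n on the abscissa the relation is linear; from the two conditions:
  b = (784 − 726) / (log₂ 8 − log₂ 6) = 58 / (3 − 2.5850) = 139.746 ms/bit
  a = 726 − 139.746 × 2.5850 = 364.761 ms
Then RT(12) = 364.761 + 139.746 × log₂ 12 = 364.761 + 139.746 × 3.5850 ≈ 865.746 ms.

865.7 ms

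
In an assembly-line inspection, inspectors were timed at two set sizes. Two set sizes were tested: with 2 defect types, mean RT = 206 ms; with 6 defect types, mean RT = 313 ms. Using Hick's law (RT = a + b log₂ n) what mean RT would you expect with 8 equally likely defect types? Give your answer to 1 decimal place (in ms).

341.0 ms

Solve the two-equation system in a and b:
  b = (313 − 206) / (log₂ 6 − log₂ 2) = 107 / (2.5850 − 1) = 67.509 ms/bit
  a = 206 − 67.509 × 1 = 138.491 ms
Then RT(8) = 138.491 + 67.509 × log₂ 8 = 138.491 + 67.509 × 3 ≈ 341.019 ms.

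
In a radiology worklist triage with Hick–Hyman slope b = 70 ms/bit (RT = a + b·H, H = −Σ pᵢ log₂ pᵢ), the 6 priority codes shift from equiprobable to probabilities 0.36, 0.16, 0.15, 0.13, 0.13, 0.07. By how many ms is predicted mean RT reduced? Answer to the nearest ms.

13 ms

The RT saving is b·ΔH. Equiprobable H₀ = log₂(6) = 2.5850 bits; with the given probabilities H = 2.3980 bits.
b·(H₀ − H) = 70 × (2.5850 − 2.3980) = 13.09 ms.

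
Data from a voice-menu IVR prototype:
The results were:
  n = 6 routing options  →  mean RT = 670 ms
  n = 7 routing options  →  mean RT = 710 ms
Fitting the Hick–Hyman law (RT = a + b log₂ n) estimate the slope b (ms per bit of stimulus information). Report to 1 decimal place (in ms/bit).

179.9 ms/bit

The slope on a log₂ axis is (710 − 670) / (2.8074 − 2.5850) = 179.862 ms/bit.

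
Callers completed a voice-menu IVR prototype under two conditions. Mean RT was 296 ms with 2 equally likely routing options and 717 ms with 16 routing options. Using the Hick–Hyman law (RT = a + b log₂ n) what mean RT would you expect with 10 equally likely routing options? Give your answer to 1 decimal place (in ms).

Solve the two-equation system in a and b:
  b = (717 − 296) / (log₂ 16 − log₂ 2) = 421 / (4 − 1) = 140.333 ms/bit
  a = 296 − 140.333 × 1 = 155.667 ms
Then RT(10) = 155.667 + 140.333 × log₂ 10 = 155.667 + 140.333 × 3.3219 ≈ 621.844 ms.

621.8 ms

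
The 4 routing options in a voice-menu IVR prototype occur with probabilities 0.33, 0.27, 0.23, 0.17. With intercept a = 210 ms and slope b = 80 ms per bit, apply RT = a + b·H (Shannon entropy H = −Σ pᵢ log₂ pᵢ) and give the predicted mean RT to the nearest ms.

367 ms

Entropy contributions −pᵢ log₂ pᵢ: 0.5278, 0.5100, 0.4877, 0.4346; sum H = 1.9601 bits.
RT = a + bH = 210 + 80·1.9601 = 366.81 ms.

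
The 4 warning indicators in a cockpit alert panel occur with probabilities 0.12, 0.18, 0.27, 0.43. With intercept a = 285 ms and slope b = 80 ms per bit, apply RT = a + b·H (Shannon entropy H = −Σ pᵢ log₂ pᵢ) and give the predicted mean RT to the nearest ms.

Entropy contributions −pᵢ log₂ pᵢ: 0.3671, 0.4453, 0.5100, 0.5236; sum H = 1.8460 bits.
RT = a + bH = 285 + 80·1.8460 = 432.68 ms.

433 ms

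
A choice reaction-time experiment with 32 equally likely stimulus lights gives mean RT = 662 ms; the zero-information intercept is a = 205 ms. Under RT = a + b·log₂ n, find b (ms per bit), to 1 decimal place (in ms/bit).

91.4 ms/bit

log₂(32) = 5 bits.
b = (RT − a)/log₂ n = (662 − 205) / 5 = 91.400 ms/bit.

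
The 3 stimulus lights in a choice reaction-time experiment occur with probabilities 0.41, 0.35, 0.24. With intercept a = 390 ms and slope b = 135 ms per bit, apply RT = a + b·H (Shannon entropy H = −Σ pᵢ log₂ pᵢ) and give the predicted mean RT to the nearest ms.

599 ms

Entropy contributions −pᵢ log₂ pᵢ: 0.5274, 0.5301, 0.4941; sum H = 1.5516 bits.
RT = a + bH = 390 + 135·1.5516 = 599.47 ms.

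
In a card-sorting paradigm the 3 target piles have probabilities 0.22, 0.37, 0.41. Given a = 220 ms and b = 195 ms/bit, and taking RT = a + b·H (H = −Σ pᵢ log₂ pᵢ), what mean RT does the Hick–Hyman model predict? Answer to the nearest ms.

Entropy contributions −pᵢ log₂ pᵢ: 0.4806, 0.5307, 0.5274; sum H = 1.5387 bits.
RT = a + bH = 220 + 195·1.5387 = 520.04 ms.

520 ms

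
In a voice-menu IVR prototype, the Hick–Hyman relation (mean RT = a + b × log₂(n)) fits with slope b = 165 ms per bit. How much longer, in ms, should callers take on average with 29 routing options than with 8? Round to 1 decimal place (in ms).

The intercept a cancels: ΔRT = b·(log₂ n₂ − log₂ n₁) = b·log₂(n₂/n₁).
log₂(29) − log₂(8) = 4.8580 − 3 = 1.8580.
ΔRT = 165 × 1.8580 = 306.567 ms.

306.6 ms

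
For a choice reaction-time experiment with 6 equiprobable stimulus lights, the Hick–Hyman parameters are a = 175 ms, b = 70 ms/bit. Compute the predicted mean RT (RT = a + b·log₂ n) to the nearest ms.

356 ms

log₂(6) = 2.5850 bits, so RT = 175 + 70 × 2.5850 ≈ 355.947 ms.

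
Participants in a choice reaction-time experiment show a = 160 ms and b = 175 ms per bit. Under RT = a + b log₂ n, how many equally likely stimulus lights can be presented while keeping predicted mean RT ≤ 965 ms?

Information budget: (965 − 160)/175 = 4.6000 bits, so n ≤ 2^4.6000 = 24.251 → at most 24.

24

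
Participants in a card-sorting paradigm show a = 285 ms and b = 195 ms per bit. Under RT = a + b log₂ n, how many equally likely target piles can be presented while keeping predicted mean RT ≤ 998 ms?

12

Set 285 + 195·log₂ n ≤ 998 → log₂ n ≤ (998 − 285)/195 = 3.6564.
So n ≤ 2^3.6564 = 12.609; the largest integer n is 12.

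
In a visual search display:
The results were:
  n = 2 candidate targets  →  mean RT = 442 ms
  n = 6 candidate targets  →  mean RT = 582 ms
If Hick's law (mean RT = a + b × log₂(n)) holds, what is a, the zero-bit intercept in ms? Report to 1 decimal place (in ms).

The slope on a log₂ axis is (582 − 442) / (2.5850 − 1) = 88.330 ms/bit.
a = RT₁ − b·log₂ n₁ = 442 − 88.330 × 1 = 353.670 ms.

353.7 ms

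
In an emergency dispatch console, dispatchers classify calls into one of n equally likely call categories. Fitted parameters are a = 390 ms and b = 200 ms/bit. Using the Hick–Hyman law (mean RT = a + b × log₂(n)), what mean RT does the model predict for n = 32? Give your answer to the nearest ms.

log₂(32) = 5 bits, so RT = 390 + 200 × 5 ≈ 1390.000 ms.

1390 ms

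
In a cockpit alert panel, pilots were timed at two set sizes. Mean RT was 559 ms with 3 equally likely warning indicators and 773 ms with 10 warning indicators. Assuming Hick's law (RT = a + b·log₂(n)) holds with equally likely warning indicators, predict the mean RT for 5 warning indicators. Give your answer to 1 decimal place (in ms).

RT is linear in log₂ n, so two points fix the line:
  b = (773 − 559) / (log₂ 10 − log₂ 3) = 214 / (3.3219 − 1.5850) = 123.203 ms/bit
  a = 559 − 123.203 × 1.5850 = 363.727 ms
Then RT(5) = 363.727 + 123.203 × log₂ 5 = 363.727 + 123.203 × 2.3219 ≈ 649.797 ms.

649.8 ms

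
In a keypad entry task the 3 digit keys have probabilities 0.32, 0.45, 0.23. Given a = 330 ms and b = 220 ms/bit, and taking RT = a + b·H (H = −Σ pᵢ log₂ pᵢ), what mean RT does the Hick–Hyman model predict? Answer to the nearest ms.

H = 0.32·log₂(1/0.32) + 0.45·log₂(1/0.45) + 0.23·log₂(1/0.23) = 1.5321 bits.
RT = 330 + 220 × 1.5321 = 667.06 ms.

667 ms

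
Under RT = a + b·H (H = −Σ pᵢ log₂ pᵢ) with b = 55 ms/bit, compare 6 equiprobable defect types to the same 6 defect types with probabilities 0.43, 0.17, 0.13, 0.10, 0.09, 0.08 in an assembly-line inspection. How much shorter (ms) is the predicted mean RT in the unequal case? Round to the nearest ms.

Equiprobable entropy H₀ = log₂ 6 = 2.5850 bits.
Skewed entropy H = −Σ pᵢ log₂ pᵢ = 2.2772 bits.
ΔRT = b·(H₀ − H) = 55 × 0.3078 = 16.93 ms.

17 ms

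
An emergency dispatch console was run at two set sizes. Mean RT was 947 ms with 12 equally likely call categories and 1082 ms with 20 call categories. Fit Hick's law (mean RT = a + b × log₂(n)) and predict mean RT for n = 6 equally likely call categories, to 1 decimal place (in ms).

763.8 ms

Solve the two-equation system in a and b:
  b = (1082 − 947) / (log₂ 20 − log₂ 12) = 135 / (4.3219 − 3.5850) = 183.184 ms/bit
  a = 947 − 183.184 × 3.5850 = 290.294 ms
Then RT(6) = 290.294 + 183.184 × log₂ 6 = 290.294 + 183.184 × 2.5850 ≈ 763.816 ms.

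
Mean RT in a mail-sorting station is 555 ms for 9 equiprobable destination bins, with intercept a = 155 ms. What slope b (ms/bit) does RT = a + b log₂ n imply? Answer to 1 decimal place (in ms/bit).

9 alternatives carry log₂ 9 = 3.1699 bits; the choice cost is 555 − 155 = 400 ms, so b = 400/3.1699 = 126.186 ms/bit.

126.2 ms/bit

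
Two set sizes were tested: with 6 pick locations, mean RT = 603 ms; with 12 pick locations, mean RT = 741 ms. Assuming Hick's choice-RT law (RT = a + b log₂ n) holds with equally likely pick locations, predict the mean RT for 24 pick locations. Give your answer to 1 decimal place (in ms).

879.0 ms

RT is linear in log₂ n, so two points fix the line:
  b = (741 − 603) / (log₂ 12 − log₂ 6) = 138 / (3.5850 − 2.5850) = 138.000 ms/bit
  a = 603 − 138.000 × 2.5850 = 246.275 ms
Then RT(24) = 246.275 + 138.000 × log₂ 24 = 246.275 + 138.000 × 4.5850 ≈ 879.000 ms.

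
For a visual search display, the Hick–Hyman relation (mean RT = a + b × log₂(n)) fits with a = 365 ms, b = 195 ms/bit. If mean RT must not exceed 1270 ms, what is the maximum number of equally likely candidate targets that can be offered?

24

Set 365 + 195·log₂ n ≤ 1270 → log₂ n ≤ (1270 − 365)/195 = 4.6410.
So n ≤ 2^4.6410 = 24.951; the largest integer n is 24.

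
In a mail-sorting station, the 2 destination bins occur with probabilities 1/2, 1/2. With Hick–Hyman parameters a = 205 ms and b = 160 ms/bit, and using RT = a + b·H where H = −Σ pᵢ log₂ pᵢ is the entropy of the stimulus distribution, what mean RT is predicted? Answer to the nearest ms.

365 ms

H = −Σ pᵢ log₂ pᵢ = 0.5·1 + 0.5·1 = 1.000 bits.
RT = 205 + 160 × 1.000 = 365.00 ms.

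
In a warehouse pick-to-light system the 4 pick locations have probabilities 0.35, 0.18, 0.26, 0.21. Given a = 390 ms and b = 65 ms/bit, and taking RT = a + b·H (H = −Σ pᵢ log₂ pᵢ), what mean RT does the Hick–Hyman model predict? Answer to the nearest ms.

Entropy contributions −pᵢ log₂ pᵢ: 0.5301, 0.4453, 0.5053, 0.4728; sum H = 1.9535 bits.
RT = a + bH = 390 + 65·1.9535 = 516.98 ms.

517 ms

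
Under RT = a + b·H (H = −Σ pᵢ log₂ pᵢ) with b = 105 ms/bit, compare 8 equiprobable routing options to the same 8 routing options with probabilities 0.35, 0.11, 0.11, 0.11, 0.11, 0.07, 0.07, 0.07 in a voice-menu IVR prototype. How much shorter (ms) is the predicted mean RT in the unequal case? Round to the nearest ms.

28 ms

Equiprobable entropy H₀ = log₂ 8 = 3.0000 bits.
Skewed entropy H = −Σ pᵢ log₂ pᵢ = 2.7369 bits.
ΔRT = b·(H₀ − H) = 105 × 0.2631 = 27.62 ms.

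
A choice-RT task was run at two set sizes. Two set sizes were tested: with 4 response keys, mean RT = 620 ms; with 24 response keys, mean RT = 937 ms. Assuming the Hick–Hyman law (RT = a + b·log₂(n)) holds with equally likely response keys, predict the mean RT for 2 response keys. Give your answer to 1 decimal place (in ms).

497.4 ms

Solve the two-equation system in a and b:
  b = (937 − 620) / (log₂ 24 − log₂ 4) = 317 / (4.5850 − 2) = 122.632 ms/bit
  a = 620 − 122.632 × 2 = 374.735 ms
Then RT(2) = 374.735 + 122.632 × log₂ 2 = 374.735 + 122.632 × 1 ≈ 497.368 ms.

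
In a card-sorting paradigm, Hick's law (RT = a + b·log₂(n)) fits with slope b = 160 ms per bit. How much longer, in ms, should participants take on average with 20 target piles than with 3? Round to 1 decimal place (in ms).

437.9 ms

Only the slope matters, since a is common to both: ΔRT = b·log₂(n₂/n₁).
log₂(20) − log₂(3) = 4.3219 − 1.5850 = 2.7370.
ΔRT = 160 × 2.7370 = 437.914 ms.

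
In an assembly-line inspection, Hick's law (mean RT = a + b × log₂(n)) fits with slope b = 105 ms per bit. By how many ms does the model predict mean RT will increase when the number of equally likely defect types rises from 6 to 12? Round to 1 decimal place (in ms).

105.0 ms

ΔRT = (a + b log₂ n₂) − (a + b log₂ n₁) = b·(log₂ n₂ − log₂ n₁).
log₂(12) − log₂(6) = log₂(12/6) = log₂(2) = 1.
ΔRT = 105 × 1.0000 = 105.000 ms.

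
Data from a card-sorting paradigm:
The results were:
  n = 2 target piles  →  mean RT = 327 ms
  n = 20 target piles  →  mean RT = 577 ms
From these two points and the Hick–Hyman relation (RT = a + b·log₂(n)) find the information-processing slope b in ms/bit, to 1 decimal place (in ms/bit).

Slope: b = (577 − 327) / (log₂ 20 − log₂ 2) = 250/3.3219 = 75.257 ms/bit.

75.3 ms/bit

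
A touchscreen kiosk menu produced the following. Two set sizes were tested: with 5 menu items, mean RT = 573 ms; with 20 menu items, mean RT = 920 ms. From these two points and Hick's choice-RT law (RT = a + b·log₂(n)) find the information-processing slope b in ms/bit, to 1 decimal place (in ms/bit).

173.5 ms/bit

b = (RT₂ − RT₁)/(log₂ n₂ − log₂ n₁) = (920 − 573)/(4.3219 − 2.3219) = 173.500 ms/bit.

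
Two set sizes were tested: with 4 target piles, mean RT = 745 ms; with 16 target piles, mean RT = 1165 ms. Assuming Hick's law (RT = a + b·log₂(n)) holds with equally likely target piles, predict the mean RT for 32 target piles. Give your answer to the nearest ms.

1375 ms

Fit slope and intercept:
  b = (1165 − 745) / (log₂ 16 − log₂ 4) = 420 / (4 − 2) = 210 ms/bit
  a = 745 − 210 × 2 = 325 ms
Then RT(32) = 325 + 210 × log₂ 32 = 325 + 210 × 5 ≈ 1375.000 ms.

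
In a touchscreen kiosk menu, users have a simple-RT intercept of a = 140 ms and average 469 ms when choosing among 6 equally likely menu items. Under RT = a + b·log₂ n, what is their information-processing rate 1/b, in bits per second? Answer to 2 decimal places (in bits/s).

Choice component = 469 − 140 = 329 ms over log₂(6) = 2.5850 bits.
b = 329 / 2.5850 = 127.275 ms/bit, so 1/b = 7.857 bits/s.

7.86 bits/s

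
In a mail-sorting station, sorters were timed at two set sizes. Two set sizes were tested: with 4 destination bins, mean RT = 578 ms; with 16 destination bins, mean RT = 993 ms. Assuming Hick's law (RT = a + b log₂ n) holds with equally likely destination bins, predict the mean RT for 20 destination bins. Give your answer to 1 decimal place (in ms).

Fit slope and intercept:
  b = (993 − 578) / (log₂ 16 − log₂ 4) = 415 / (4 − 2) = 207.500 ms/bit
  a = 578 − 207.500 × 2 = 163.000 ms
Then RT(20) = 163.000 + 207.500 × log₂ 20 = 163.000 + 207.500 × 4.3219 ≈ 1059.800 ms.

1059.8 ms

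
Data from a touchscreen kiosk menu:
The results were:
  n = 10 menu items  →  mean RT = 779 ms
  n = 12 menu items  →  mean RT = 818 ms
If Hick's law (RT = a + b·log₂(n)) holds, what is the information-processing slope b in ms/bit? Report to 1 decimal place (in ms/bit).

b = (RT₂ − RT₁)/(log₂ n₂ − log₂ n₁) = (818 − 779)/(3.5850 − 3.3219) = 148.270 ms/bit.

148.3 ms/bit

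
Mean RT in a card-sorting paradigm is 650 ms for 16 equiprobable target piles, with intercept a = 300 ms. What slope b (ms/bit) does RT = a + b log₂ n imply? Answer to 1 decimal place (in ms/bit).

b = (650 − 300) / log₂(16) = 350 / 4 = 87.500 ms/bit.

87.5 ms/bit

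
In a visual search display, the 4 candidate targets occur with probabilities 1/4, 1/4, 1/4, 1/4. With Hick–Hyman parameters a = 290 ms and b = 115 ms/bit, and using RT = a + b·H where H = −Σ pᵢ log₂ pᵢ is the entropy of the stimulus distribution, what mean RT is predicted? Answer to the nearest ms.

H = −Σ pᵢ log₂ pᵢ = 0.25·2 + 0.25·2 + 0.25·2 + 0.25·2 = 2.000 bits.
RT = 290 + 115 × 2.000 = 520.00 ms.

520 ms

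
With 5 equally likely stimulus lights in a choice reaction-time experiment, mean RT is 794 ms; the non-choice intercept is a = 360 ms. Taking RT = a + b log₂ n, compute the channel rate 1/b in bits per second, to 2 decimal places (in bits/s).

5.35 bits/s

b = (794 − 360)/log₂ 5 = 434/2.3219 = 186.914 ms per bit = 0.18691 s/bit; the reciprocal is 5.350 bits/s.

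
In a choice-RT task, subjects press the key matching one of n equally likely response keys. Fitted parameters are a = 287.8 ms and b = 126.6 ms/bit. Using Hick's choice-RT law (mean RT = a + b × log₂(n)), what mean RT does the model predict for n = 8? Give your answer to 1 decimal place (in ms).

667.6 ms

log₂(8) = 3 bits, so RT = 287.8 + 126.6 × 3 ≈ 667.600 ms.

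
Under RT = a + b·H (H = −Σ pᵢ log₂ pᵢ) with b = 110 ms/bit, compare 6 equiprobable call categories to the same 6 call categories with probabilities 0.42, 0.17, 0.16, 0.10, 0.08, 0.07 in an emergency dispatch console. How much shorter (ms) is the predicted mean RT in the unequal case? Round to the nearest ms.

Equiprobable entropy H₀ = log₂ 6 = 2.5850 bits.
Skewed entropy H = −Σ pᵢ log₂ pᵢ = 2.2755 bits.
ΔRT = b·(H₀ − H) = 110 × 0.3095 = 34.04 ms.

34 ms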